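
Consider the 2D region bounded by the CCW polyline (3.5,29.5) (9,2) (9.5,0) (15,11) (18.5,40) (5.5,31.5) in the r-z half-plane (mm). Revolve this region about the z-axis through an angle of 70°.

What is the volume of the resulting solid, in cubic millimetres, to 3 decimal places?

Profile (r,z), 6 vertices: (3.5,29.5) (9,2) (9.5,0) (15,11) (18.5,40) (5.5,31.5)
edge 0: (3.5,29.5)→(9,2)  cross = 3.5·2 − 9·29.5 = -258.5000; (r_i+r_j)·cross = 12.5·-258.5000 = -3231.2500
edge 1: (9,2)→(9.5,0)  cross = 9·0 − 9.5·2 = -19.0000; (r_i+r_j)·cross = 18.5·-19.0000 = -351.5000
edge 2: (9.5,0)→(15,11)  cross = 9.5·11 − 15·0 = 104.5000; (r_i+r_j)·cross = 24.5·104.5000 = 2560.2500
edge 3: (15,11)→(18.5,40)  cross = 15·40 − 18.5·11 = 396.5000; (r_i+r_j)·cross = 33.5·396.5000 = 13282.7500
edge 4: (18.5,40)→(5.5,31.5)  cross = 18.5·31.5 − 5.5·40 = 362.7500; (r_i+r_j)·cross = 24·362.7500 = 8706.0000
edge 5: (5.5,31.5)→(3.5,29.5)  cross = 5.5·29.5 − 3.5·31.5 = 52.0000; (r_i+r_j)·cross = 9·52.0000 = 468.0000
Σcross = 638.2500 → A = |Σcross|/2 = 319.1250 mm²
Σ(r_i+r_j)·cross = 21434.2500 → first moment M = |Σ|/6 = 3572.3750
R_c = M/A = 3572.3750/319.1250 = 11.1943 mm
θ = 70° = 1.221730 rad
V = θ·R_c·A = 1.221730·11.1943·319.1250 = 4364.479 mm³

Volume = 4364.479 mm³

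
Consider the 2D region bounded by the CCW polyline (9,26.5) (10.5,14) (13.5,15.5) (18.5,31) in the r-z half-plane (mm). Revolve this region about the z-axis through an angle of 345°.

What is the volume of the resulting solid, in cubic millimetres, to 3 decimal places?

Volume = 6449.406 mm³

Profile (r,z), 4 vertices: (9,26.5) (10.5,14) (13.5,15.5) (18.5,31)
edge 0: (9,26.5)→(10.5,14)  cross = 9·14 − 10.5·26.5 = -152.2500; (r_i+r_j)·cross = 19.5·-152.2500 = -2968.8750
edge 1: (10.5,14)→(13.5,15.5)  cross = 10.5·15.5 − 13.5·14 = -26.2500; (r_i+r_j)·cross = 24·-26.2500 = -630.0000
edge 2: (13.5,15.5)→(18.5,31)  cross = 13.5·31 − 18.5·15.5 = 131.7500; (r_i+r_j)·cross = 32·131.7500 = 4216.0000
edge 3: (18.5,31)→(9,26.5)  cross = 18.5·26.5 − 9·31 = 211.2500; (r_i+r_j)·cross = 27.5·211.2500 = 5809.3750
Σcross = 164.5000 → A = |Σcross|/2 = 82.2500 mm²
Σ(r_i+r_j)·cross = 6426.5000 → first moment M = |Σ|/6 = 1071.0833
R_c = M/A = 1071.0833/82.2500 = 13.0223 mm
θ = 345° = 6.021386 rad
V = θ·R_c·A = 6.021386·13.0223·82.2500 = 6449.406 mm³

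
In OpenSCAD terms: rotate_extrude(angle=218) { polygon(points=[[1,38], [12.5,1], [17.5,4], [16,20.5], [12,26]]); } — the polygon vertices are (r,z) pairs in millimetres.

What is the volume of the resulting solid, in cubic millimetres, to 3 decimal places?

Volume = 9385.296 mm³

Profile (r,z), 5 vertices: (1,38) (12.5,1) (17.5,4) (16,20.5) (12,26)
edge 0: (1,38)→(12.5,1)  cross = 1·1 − 12.5·38 = -474.0000; (r_i+r_j)·cross = 13.5·-474.0000 = -6399.0000
edge 1: (12.5,1)→(17.5,4)  cross = 12.5·4 − 17.5·1 = 32.5000; (r_i+r_j)·cross = 30·32.5000 = 975.0000
edge 2: (17.5,4)→(16,20.5)  cross = 17.5·20.5 − 16·4 = 294.7500; (r_i+r_j)·cross = 33.5·294.7500 = 9874.1250
edge 3: (16,20.5)→(12,26)  cross = 16·26 − 12·20.5 = 170.0000; (r_i+r_j)·cross = 28·170.0000 = 4760.0000
edge 4: (12,26)→(1,38)  cross = 12·38 − 1·26 = 430.0000; (r_i+r_j)·cross = 13·430.0000 = 5590.0000
Σcross = 453.2500 → A = |Σcross|/2 = 226.6250 mm²
Σ(r_i+r_j)·cross = 14800.1250 → first moment M = |Σ|/6 = 2466.6875
R_c = M/A = 2466.6875/226.6250 = 10.8844 mm
θ = 218° = 3.804818 rad
V = θ·R_c·A = 3.804818·10.8844·226.6250 = 9385.296 mm³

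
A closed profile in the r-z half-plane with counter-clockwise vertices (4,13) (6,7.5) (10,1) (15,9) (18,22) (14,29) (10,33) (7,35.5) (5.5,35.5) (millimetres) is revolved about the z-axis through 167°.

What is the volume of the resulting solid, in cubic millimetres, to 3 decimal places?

Profile (r,z), 9 vertices: (4,13) (6,7.5) (10,1) (15,9) (18,22) (14,29) (10,33) (7,35.5) (5.5,35.5)
edge 0: (4,13)→(6,7.5)  cross = 4·7.5 − 6·13 = -48.0000; (r_i+r_j)·cross = 10·-48.0000 = -480.0000
edge 1: (6,7.5)→(10,1)  cross = 6·1 − 10·7.5 = -69.0000; (r_i+r_j)·cross = 16·-69.0000 = -1104.0000
edge 2: (10,1)→(15,9)  cross = 10·9 − 15·1 = 75.0000; (r_i+r_j)·cross = 25·75.0000 = 1875.0000
edge 3: (15,9)→(18,22)  cross = 15·22 − 18·9 = 168.0000; (r_i+r_j)·cross = 33·168.0000 = 5544.0000
edge 4: (18,22)→(14,29)  cross = 18·29 − 14·22 = 214.0000; (r_i+r_j)·cross = 32·214.0000 = 6848.0000
edge 5: (14,29)→(10,33)  cross = 14·33 − 10·29 = 172.0000; (r_i+r_j)·cross = 24·172.0000 = 4128.0000
edge 6: (10,33)→(7,35.5)  cross = 10·35.5 − 7·33 = 124.0000; (r_i+r_j)·cross = 17·124.0000 = 2108.0000
edge 7: (7,35.5)→(5.5,35.5)  cross = 7·35.5 − 5.5·35.5 = 53.2500; (r_i+r_j)·cross = 12.5·53.2500 = 665.6250
edge 8: (5.5,35.5)→(4,13)  cross = 5.5·13 − 4·35.5 = -70.5000; (r_i+r_j)·cross = 9.5·-70.5000 = -669.7500
Σcross = 618.7500 → A = |Σcross|/2 = 309.3750 mm²
Σ(r_i+r_j)·cross = 18914.8750 → first moment M = |Σ|/6 = 3152.4792
R_c = M/A = 3152.4792/309.3750 = 10.1898 mm
θ = 167° = 2.914700 rad
V = θ·R_c·A = 2.914700·10.1898·309.3750 = 9188.531 mm³

Volume = 9188.531 mm³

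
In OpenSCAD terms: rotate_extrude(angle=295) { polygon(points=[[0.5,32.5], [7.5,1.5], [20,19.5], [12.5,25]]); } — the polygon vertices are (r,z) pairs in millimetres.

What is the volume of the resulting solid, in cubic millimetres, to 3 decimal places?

Volume = 12614.153 mm³

Profile (r,z), 4 vertices: (0.5,32.5) (7.5,1.5) (20,19.5) (12.5,25)
edge 0: (0.5,32.5)→(7.5,1.5)  cross = 0.5·1.5 − 7.5·32.5 = -243.0000; (r_i+r_j)·cross = 8·-243.0000 = -1944.0000
edge 1: (7.5,1.5)→(20,19.5)  cross = 7.5·19.5 − 20·1.5 = 116.2500; (r_i+r_j)·cross = 27.5·116.2500 = 3196.8750
edge 2: (20,19.5)→(12.5,25)  cross = 20·25 − 12.5·19.5 = 256.2500; (r_i+r_j)·cross = 32.5·256.2500 = 8328.1250
edge 3: (12.5,25)→(0.5,32.5)  cross = 12.5·32.5 − 0.5·25 = 393.7500; (r_i+r_j)·cross = 13·393.7500 = 5118.7500
Σcross = 523.2500 → A = |Σcross|/2 = 261.6250 mm²
Σ(r_i+r_j)·cross = 14699.7500 → first moment M = |Σ|/6 = 2449.9583
R_c = M/A = 2449.9583/261.6250 = 9.3644 mm
θ = 295° = 5.148721 rad
V = θ·R_c·A = 5.148721·9.3644·261.6250 = 12614.153 mm³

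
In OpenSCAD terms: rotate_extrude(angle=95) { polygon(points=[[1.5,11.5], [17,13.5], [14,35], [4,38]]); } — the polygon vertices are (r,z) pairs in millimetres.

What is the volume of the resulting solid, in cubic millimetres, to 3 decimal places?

Volume = 4515.285 mm³

Profile (r,z), 4 vertices: (1.5,11.5) (17,13.5) (14,35) (4,38)
edge 0: (1.5,11.5)→(17,13.5)  cross = 1.5·13.5 − 17·11.5 = -175.2500; (r_i+r_j)·cross = 18.5·-175.2500 = -3242.1250
edge 1: (17,13.5)→(14,35)  cross = 17·35 − 14·13.5 = 406.0000; (r_i+r_j)·cross = 31·406.0000 = 12586.0000
edge 2: (14,35)→(4,38)  cross = 14·38 − 4·35 = 392.0000; (r_i+r_j)·cross = 18·392.0000 = 7056.0000
edge 3: (4,38)→(1.5,11.5)  cross = 4·11.5 − 1.5·38 = -11.0000; (r_i+r_j)·cross = 5.5·-11.0000 = -60.5000
Σcross = 611.7500 → A = |Σcross|/2 = 305.8750 mm²
Σ(r_i+r_j)·cross = 16339.3750 → first moment M = |Σ|/6 = 2723.2292
R_c = M/A = 2723.2292/305.8750 = 8.9031 mm
θ = 95° = 1.658063 rad
V = θ·R_c·A = 1.658063·8.9031·305.8750 = 4515.285 mm³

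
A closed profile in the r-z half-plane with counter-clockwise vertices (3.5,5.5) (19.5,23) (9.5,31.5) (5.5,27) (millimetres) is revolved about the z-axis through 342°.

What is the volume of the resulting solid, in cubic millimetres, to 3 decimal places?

Volume = 11472.468 mm³

Profile (r,z), 4 vertices: (3.5,5.5) (19.5,23) (9.5,31.5) (5.5,27)
edge 0: (3.5,5.5)→(19.5,23)  cross = 3.5·23 − 19.5·5.5 = -26.7500; (r_i+r_j)·cross = 23·-26.7500 = -615.2500
edge 1: (19.5,23)→(9.5,31.5)  cross = 19.5·31.5 − 9.5·23 = 395.7500; (r_i+r_j)·cross = 29·395.7500 = 11476.7500
edge 2: (9.5,31.5)→(5.5,27)  cross = 9.5·27 − 5.5·31.5 = 83.2500; (r_i+r_j)·cross = 15·83.2500 = 1248.7500
edge 3: (5.5,27)→(3.5,5.5)  cross = 5.5·5.5 − 3.5·27 = -64.2500; (r_i+r_j)·cross = 9·-64.2500 = -578.2500
Σcross = 388.0000 → A = |Σcross|/2 = 194.0000 mm²
Σ(r_i+r_j)·cross = 11532.0000 → first moment M = |Σ|/6 = 1922.0000
R_c = M/A = 1922.0000/194.0000 = 9.9072 mm
θ = 342° = 5.969026 rad
V = θ·R_c·A = 5.969026·9.9072·194.0000 = 11472.468 mm³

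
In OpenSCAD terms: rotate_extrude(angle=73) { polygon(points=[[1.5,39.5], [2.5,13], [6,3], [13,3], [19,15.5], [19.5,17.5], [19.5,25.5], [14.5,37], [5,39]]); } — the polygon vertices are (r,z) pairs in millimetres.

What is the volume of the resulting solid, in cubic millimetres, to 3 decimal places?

Volume = 6548.851 mm³

Profile (r,z), 9 vertices: (1.5,39.5) (2.5,13) (6,3) (13,3) (19,15.5) (19.5,17.5) (19.5,25.5) (14.5,37) (5,39)
edge 0: (1.5,39.5)→(2.5,13)  cross = 1.5·13 − 2.5·39.5 = -79.2500; (r_i+r_j)·cross = 4·-79.2500 = -317.0000
edge 1: (2.5,13)→(6,3)  cross = 2.5·3 − 6·13 = -70.5000; (r_i+r_j)·cross = 8.5·-70.5000 = -599.2500
edge 2: (6,3)→(13,3)  cross = 6·3 − 13·3 = -21.0000; (r_i+r_j)·cross = 19·-21.0000 = -399.0000
edge 3: (13,3)→(19,15.5)  cross = 13·15.5 − 19·3 = 144.5000; (r_i+r_j)·cross = 32·144.5000 = 4624.0000
edge 4: (19,15.5)→(19.5,17.5)  cross = 19·17.5 − 19.5·15.5 = 30.2500; (r_i+r_j)·cross = 38.5·30.2500 = 1164.6250
edge 5: (19.5,17.5)→(19.5,25.5)  cross = 19.5·25.5 − 19.5·17.5 = 156.0000; (r_i+r_j)·cross = 39·156.0000 = 6084.0000
edge 6: (19.5,25.5)→(14.5,37)  cross = 19.5·37 − 14.5·25.5 = 351.7500; (r_i+r_j)·cross = 34·351.7500 = 11959.5000
edge 7: (14.5,37)→(5,39)  cross = 14.5·39 − 5·37 = 380.5000; (r_i+r_j)·cross = 19.5·380.5000 = 7419.7500
edge 8: (5,39)→(1.5,39.5)  cross = 5·39.5 − 1.5·39 = 139.0000; (r_i+r_j)·cross = 6.5·139.0000 = 903.5000
Σcross = 1031.2500 → A = |Σcross|/2 = 515.6250 mm²
Σ(r_i+r_j)·cross = 30840.1250 → first moment M = |Σ|/6 = 5140.0208
R_c = M/A = 5140.0208/515.6250 = 9.9685 mm
θ = 73° = 1.274090 rad
V = θ·R_c·A = 1.274090·9.9685·515.6250 = 6548.851 mm³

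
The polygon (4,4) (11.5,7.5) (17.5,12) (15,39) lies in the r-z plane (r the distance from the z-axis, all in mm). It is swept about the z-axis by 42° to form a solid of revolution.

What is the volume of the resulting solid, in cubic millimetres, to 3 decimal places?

Profile (r,z), 4 vertices: (4,4) (11.5,7.5) (17.5,12) (15,39)
edge 0: (4,4)→(11.5,7.5)  cross = 4·7.5 − 11.5·4 = -16.0000; (r_i+r_j)·cross = 15.5·-16.0000 = -248.0000
edge 1: (11.5,7.5)→(17.5,12)  cross = 11.5·12 − 17.5·7.5 = 6.7500; (r_i+r_j)·cross = 29·6.7500 = 195.7500
edge 2: (17.5,12)→(15,39)  cross = 17.5·39 − 15·12 = 502.5000; (r_i+r_j)·cross = 32.5·502.5000 = 16331.2500
edge 3: (15,39)→(4,4)  cross = 15·4 − 4·39 = -96.0000; (r_i+r_j)·cross = 19·-96.0000 = -1824.0000
Σcross = 397.2500 → A = |Σcross|/2 = 198.6250 mm²
Σ(r_i+r_j)·cross = 14455.0000 → first moment M = |Σ|/6 = 2409.1667
R_c = M/A = 2409.1667/198.6250 = 12.1292 mm
θ = 42° = 0.733038 rad
V = θ·R_c·A = 0.733038·12.1292·198.6250 = 1766.011 mm³

Volume = 1766.011 mm³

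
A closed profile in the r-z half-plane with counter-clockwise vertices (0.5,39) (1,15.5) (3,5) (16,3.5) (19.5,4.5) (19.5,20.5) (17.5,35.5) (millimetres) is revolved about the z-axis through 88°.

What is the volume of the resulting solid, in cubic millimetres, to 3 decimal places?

Profile (r,z), 7 vertices: (0.5,39) (1,15.5) (3,5) (16,3.5) (19.5,4.5) (19.5,20.5) (17.5,35.5)
edge 0: (0.5,39)→(1,15.5)  cross = 0.5·15.5 − 1·39 = -31.2500; (r_i+r_j)·cross = 1.5·-31.2500 = -46.8750
edge 1: (1,15.5)→(3,5)  cross = 1·5 − 3·15.5 = -41.5000; (r_i+r_j)·cross = 4·-41.5000 = -166.0000
edge 2: (3,5)→(16,3.5)  cross = 3·3.5 − 16·5 = -69.5000; (r_i+r_j)·cross = 19·-69.5000 = -1320.5000
edge 3: (16,3.5)→(19.5,4.5)  cross = 16·4.5 − 19.5·3.5 = 3.7500; (r_i+r_j)·cross = 35.5·3.7500 = 133.1250
edge 4: (19.5,4.5)→(19.5,20.5)  cross = 19.5·20.5 − 19.5·4.5 = 312.0000; (r_i+r_j)·cross = 39·312.0000 = 12168.0000
edge 5: (19.5,20.5)→(17.5,35.5)  cross = 19.5·35.5 − 17.5·20.5 = 333.5000; (r_i+r_j)·cross = 37·333.5000 = 12339.5000
edge 6: (17.5,35.5)→(0.5,39)  cross = 17.5·39 − 0.5·35.5 = 664.7500; (r_i+r_j)·cross = 18·664.7500 = 11965.5000
Σcross = 1171.7500 → A = |Σcross|/2 = 585.8750 mm²
Σ(r_i+r_j)·cross = 35072.7500 → first moment M = |Σ|/6 = 5845.4583
R_c = M/A = 5845.4583/585.8750 = 9.9773 mm
θ = 88° = 1.535890 rad
V = θ·R_c·A = 1.535890·9.9773·585.8750 = 8977.979 mm³

Volume = 8977.979 mm³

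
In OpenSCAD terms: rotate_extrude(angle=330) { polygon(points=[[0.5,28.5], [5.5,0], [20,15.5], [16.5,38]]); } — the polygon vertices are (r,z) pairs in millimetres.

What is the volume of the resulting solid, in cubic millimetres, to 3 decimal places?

Profile (r,z), 4 vertices: (0.5,28.5) (5.5,0) (20,15.5) (16.5,38)
edge 0: (0.5,28.5)→(5.5,0)  cross = 0.5·0 − 5.5·28.5 = -156.7500; (r_i+r_j)·cross = 6·-156.7500 = -940.5000
edge 1: (5.5,0)→(20,15.5)  cross = 5.5·15.5 − 20·0 = 85.2500; (r_i+r_j)·cross = 25.5·85.2500 = 2173.8750
edge 2: (20,15.5)→(16.5,38)  cross = 20·38 − 16.5·15.5 = 504.2500; (r_i+r_j)·cross = 36.5·504.2500 = 18405.1250
edge 3: (16.5,38)→(0.5,28.5)  cross = 16.5·28.5 − 0.5·38 = 451.2500; (r_i+r_j)·cross = 17·451.2500 = 7671.2500
Σcross = 884.0000 → A = |Σcross|/2 = 442.0000 mm²
Σ(r_i+r_j)·cross = 27309.7500 → first moment M = |Σ|/6 = 4551.6250
R_c = M/A = 4551.6250/442.0000 = 10.2978 mm
θ = 330° = 5.759587 rad
V = θ·R_c·A = 5.759587·10.2978·442.0000 = 26215.478 mm³

Volume = 26215.478 mm³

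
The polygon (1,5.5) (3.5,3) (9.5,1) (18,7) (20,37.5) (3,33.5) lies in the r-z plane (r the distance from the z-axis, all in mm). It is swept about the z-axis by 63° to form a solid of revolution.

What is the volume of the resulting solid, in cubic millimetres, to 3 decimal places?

Volume = 6234.514 mm³

Profile (r,z), 6 vertices: (1,5.5) (3.5,3) (9.5,1) (18,7) (20,37.5) (3,33.5)
edge 0: (1,5.5)→(3.5,3)  cross = 1·3 − 3.5·5.5 = -16.2500; (r_i+r_j)·cross = 4.5·-16.2500 = -73.1250
edge 1: (3.5,3)→(9.5,1)  cross = 3.5·1 − 9.5·3 = -25.0000; (r_i+r_j)·cross = 13·-25.0000 = -325.0000
edge 2: (9.5,1)→(18,7)  cross = 9.5·7 − 18·1 = 48.5000; (r_i+r_j)·cross = 27.5·48.5000 = 1333.7500
edge 3: (18,7)→(20,37.5)  cross = 18·37.5 − 20·7 = 535.0000; (r_i+r_j)·cross = 38·535.0000 = 20330.0000
edge 4: (20,37.5)→(3,33.5)  cross = 20·33.5 − 3·37.5 = 557.5000; (r_i+r_j)·cross = 23·557.5000 = 12822.5000
edge 5: (3,33.5)→(1,5.5)  cross = 3·5.5 − 1·33.5 = -17.0000; (r_i+r_j)·cross = 4·-17.0000 = -68.0000
Σcross = 1082.7500 → A = |Σcross|/2 = 541.3750 mm²
Σ(r_i+r_j)·cross = 34020.1250 → first moment M = |Σ|/6 = 5670.0208
R_c = M/A = 5670.0208/541.3750 = 10.4734 mm
θ = 63° = 1.099557 rad
V = θ·R_c·A = 1.099557·10.4734·541.3750 = 6234.514 mm³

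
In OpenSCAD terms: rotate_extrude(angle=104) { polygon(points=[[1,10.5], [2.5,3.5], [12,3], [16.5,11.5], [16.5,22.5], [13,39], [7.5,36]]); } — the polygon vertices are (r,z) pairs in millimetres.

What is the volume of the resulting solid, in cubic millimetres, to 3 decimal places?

Profile (r,z), 7 vertices: (1,10.5) (2.5,3.5) (12,3) (16.5,11.5) (16.5,22.5) (13,39) (7.5,36)
edge 0: (1,10.5)→(2.5,3.5)  cross = 1·3.5 − 2.5·10.5 = -22.7500; (r_i+r_j)·cross = 3.5·-22.7500 = -79.6250
edge 1: (2.5,3.5)→(12,3)  cross = 2.5·3 − 12·3.5 = -34.5000; (r_i+r_j)·cross = 14.5·-34.5000 = -500.2500
edge 2: (12,3)→(16.5,11.5)  cross = 12·11.5 − 16.5·3 = 88.5000; (r_i+r_j)·cross = 28.5·88.5000 = 2522.2500
edge 3: (16.5,11.5)→(16.5,22.5)  cross = 16.5·22.5 − 16.5·11.5 = 181.5000; (r_i+r_j)·cross = 33·181.5000 = 5989.5000
edge 4: (16.5,22.5)→(13,39)  cross = 16.5·39 − 13·22.5 = 351.0000; (r_i+r_j)·cross = 29.5·351.0000 = 10354.5000
edge 5: (13,39)→(7.5,36)  cross = 13·36 − 7.5·39 = 175.5000; (r_i+r_j)·cross = 20.5·175.5000 = 3597.7500
edge 6: (7.5,36)→(1,10.5)  cross = 7.5·10.5 − 1·36 = 42.7500; (r_i+r_j)·cross = 8.5·42.7500 = 363.3750
Σcross = 782.0000 → A = |Σcross|/2 = 391.0000 mm²
Σ(r_i+r_j)·cross = 22247.5000 → first moment M = |Σ|/6 = 3707.9167
R_c = M/A = 3707.9167/391.0000 = 9.4832 mm
θ = 104° = 1.815142 rad
V = θ·R_c·A = 1.815142·9.4832·391.0000 = 6730.397 mm³

Volume = 6730.397 mm³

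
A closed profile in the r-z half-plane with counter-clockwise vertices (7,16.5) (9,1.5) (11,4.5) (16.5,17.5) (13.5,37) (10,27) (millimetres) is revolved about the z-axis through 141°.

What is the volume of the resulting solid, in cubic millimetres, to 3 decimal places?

Volume = 5009.652 mm³

Profile (r,z), 6 vertices: (7,16.5) (9,1.5) (11,4.5) (16.5,17.5) (13.5,37) (10,27)
edge 0: (7,16.5)→(9,1.5)  cross = 7·1.5 − 9·16.5 = -138.0000; (r_i+r_j)·cross = 16·-138.0000 = -2208.0000
edge 1: (9,1.5)→(11,4.5)  cross = 9·4.5 − 11·1.5 = 24.0000; (r_i+r_j)·cross = 20·24.0000 = 480.0000
edge 2: (11,4.5)→(16.5,17.5)  cross = 11·17.5 − 16.5·4.5 = 118.2500; (r_i+r_j)·cross = 27.5·118.2500 = 3251.8750
edge 3: (16.5,17.5)→(13.5,37)  cross = 16.5·37 − 13.5·17.5 = 374.2500; (r_i+r_j)·cross = 30·374.2500 = 11227.5000
edge 4: (13.5,37)→(10,27)  cross = 13.5·27 − 10·37 = -5.5000; (r_i+r_j)·cross = 23.5·-5.5000 = -129.2500
edge 5: (10,27)→(7,16.5)  cross = 10·16.5 − 7·27 = -24.0000; (r_i+r_j)·cross = 17·-24.0000 = -408.0000
Σcross = 349.0000 → A = |Σcross|/2 = 174.5000 mm²
Σ(r_i+r_j)·cross = 12214.1250 → first moment M = |Σ|/6 = 2035.6875
R_c = M/A = 2035.6875/174.5000 = 11.6658 mm
θ = 141° = 2.460914 rad
V = θ·R_c·A = 2.460914·11.6658·174.5000 = 5009.652 mm³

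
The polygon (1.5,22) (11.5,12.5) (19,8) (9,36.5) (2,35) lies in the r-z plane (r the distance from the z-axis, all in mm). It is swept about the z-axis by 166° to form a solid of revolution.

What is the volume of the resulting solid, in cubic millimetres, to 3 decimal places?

Volume = 6060.678 mm³

Profile (r,z), 5 vertices: (1.5,22) (11.5,12.5) (19,8) (9,36.5) (2,35)
edge 0: (1.5,22)→(11.5,12.5)  cross = 1.5·12.5 − 11.5·22 = -234.2500; (r_i+r_j)·cross = 13·-234.2500 = -3045.2500
edge 1: (11.5,12.5)→(19,8)  cross = 11.5·8 − 19·12.5 = -145.5000; (r_i+r_j)·cross = 30.5·-145.5000 = -4437.7500
edge 2: (19,8)→(9,36.5)  cross = 19·36.5 − 9·8 = 621.5000; (r_i+r_j)·cross = 28·621.5000 = 17402.0000
edge 3: (9,36.5)→(2,35)  cross = 9·35 − 2·36.5 = 242.0000; (r_i+r_j)·cross = 11·242.0000 = 2662.0000
edge 4: (2,35)→(1.5,22)  cross = 2·22 − 1.5·35 = -8.5000; (r_i+r_j)·cross = 3.5·-8.5000 = -29.7500
Σcross = 475.2500 → A = |Σcross|/2 = 237.6250 mm²
Σ(r_i+r_j)·cross = 12551.2500 → first moment M = |Σ|/6 = 2091.8750
R_c = M/A = 2091.8750/237.6250 = 8.8033 mm
θ = 166° = 2.897247 rad
V = θ·R_c·A = 2.897247·8.8033·237.6250 = 6060.678 mm³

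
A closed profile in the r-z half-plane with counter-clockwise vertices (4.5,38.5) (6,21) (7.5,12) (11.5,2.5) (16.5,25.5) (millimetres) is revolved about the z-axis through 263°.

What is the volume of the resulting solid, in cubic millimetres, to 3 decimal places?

Volume = 10047.409 mm³

Profile (r,z), 5 vertices: (4.5,38.5) (6,21) (7.5,12) (11.5,2.5) (16.5,25.5)
edge 0: (4.5,38.5)→(6,21)  cross = 4.5·21 − 6·38.5 = -136.5000; (r_i+r_j)·cross = 10.5·-136.5000 = -1433.2500
edge 1: (6,21)→(7.5,12)  cross = 6·12 − 7.5·21 = -85.5000; (r_i+r_j)·cross = 13.5·-85.5000 = -1154.2500
edge 2: (7.5,12)→(11.5,2.5)  cross = 7.5·2.5 − 11.5·12 = -119.2500; (r_i+r_j)·cross = 19·-119.2500 = -2265.7500
edge 3: (11.5,2.5)→(16.5,25.5)  cross = 11.5·25.5 − 16.5·2.5 = 252.0000; (r_i+r_j)·cross = 28·252.0000 = 7056.0000
edge 4: (16.5,25.5)→(4.5,38.5)  cross = 16.5·38.5 − 4.5·25.5 = 520.5000; (r_i+r_j)·cross = 21·520.5000 = 10930.5000
Σcross = 431.2500 → A = |Σcross|/2 = 215.6250 mm²
Σ(r_i+r_j)·cross = 13133.2500 → first moment M = |Σ|/6 = 2188.8750
R_c = M/A = 2188.8750/215.6250 = 10.1513 mm
θ = 263° = 4.590216 rad
V = θ·R_c·A = 4.590216·10.1513·215.6250 = 10047.409 mm³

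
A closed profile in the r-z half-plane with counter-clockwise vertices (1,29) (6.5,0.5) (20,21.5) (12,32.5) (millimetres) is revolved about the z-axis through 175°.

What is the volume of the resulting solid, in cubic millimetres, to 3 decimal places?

Profile (r,z), 4 vertices: (1,29) (6.5,0.5) (20,21.5) (12,32.5)
edge 0: (1,29)→(6.5,0.5)  cross = 1·0.5 − 6.5·29 = -188.0000; (r_i+r_j)·cross = 7.5·-188.0000 = -1410.0000
edge 1: (6.5,0.5)→(20,21.5)  cross = 6.5·21.5 − 20·0.5 = 129.7500; (r_i+r_j)·cross = 26.5·129.7500 = 3438.3750
edge 2: (20,21.5)→(12,32.5)  cross = 20·32.5 − 12·21.5 = 392.0000; (r_i+r_j)·cross = 32·392.0000 = 12544.0000
edge 3: (12,32.5)→(1,29)  cross = 12·29 − 1·32.5 = 315.5000; (r_i+r_j)·cross = 13·315.5000 = 4101.5000
Σcross = 649.2500 → A = |Σcross|/2 = 324.6250 mm²
Σ(r_i+r_j)·cross = 18673.8750 → first moment M = |Σ|/6 = 3112.3125
R_c = M/A = 3112.3125/324.6250 = 9.5874 mm
θ = 175° = 3.054326 rad
V = θ·R_c·A = 3.054326·9.5874·324.6250 = 9506.018 mm³

Volume = 9506.018 mm³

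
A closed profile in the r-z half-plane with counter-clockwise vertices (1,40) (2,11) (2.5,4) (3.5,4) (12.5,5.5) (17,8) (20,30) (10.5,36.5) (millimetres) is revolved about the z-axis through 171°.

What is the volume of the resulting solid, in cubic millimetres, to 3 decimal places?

Volume = 14623.492 mm³

Profile (r,z), 8 vertices: (1,40) (2,11) (2.5,4) (3.5,4) (12.5,5.5) (17,8) (20,30) (10.5,36.5)
edge 0: (1,40)→(2,11)  cross = 1·11 − 2·40 = -69.0000; (r_i+r_j)·cross = 3·-69.0000 = -207.0000
edge 1: (2,11)→(2.5,4)  cross = 2·4 − 2.5·11 = -19.5000; (r_i+r_j)·cross = 4.5·-19.5000 = -87.7500
edge 2: (2.5,4)→(3.5,4)  cross = 2.5·4 − 3.5·4 = -4.0000; (r_i+r_j)·cross = 6·-4.0000 = -24.0000
edge 3: (3.5,4)→(12.5,5.5)  cross = 3.5·5.5 − 12.5·4 = -30.7500; (r_i+r_j)·cross = 16·-30.7500 = -492.0000
edge 4: (12.5,5.5)→(17,8)  cross = 12.5·8 − 17·5.5 = 6.5000; (r_i+r_j)·cross = 29.5·6.5000 = 191.7500
edge 5: (17,8)→(20,30)  cross = 17·30 − 20·8 = 350.0000; (r_i+r_j)·cross = 37·350.0000 = 12950.0000
edge 6: (20,30)→(10.5,36.5)  cross = 20·36.5 − 10.5·30 = 415.0000; (r_i+r_j)·cross = 30.5·415.0000 = 12657.5000
edge 7: (10.5,36.5)→(1,40)  cross = 10.5·40 − 1·36.5 = 383.5000; (r_i+r_j)·cross = 11.5·383.5000 = 4410.2500
Σcross = 1031.7500 → A = |Σcross|/2 = 515.8750 mm²
Σ(r_i+r_j)·cross = 29398.7500 → first moment M = |Σ|/6 = 4899.7917
R_c = M/A = 4899.7917/515.8750 = 9.4980 mm
θ = 171° = 2.984513 rad
V = θ·R_c·A = 2.984513·9.4980·515.8750 = 14623.492 mm³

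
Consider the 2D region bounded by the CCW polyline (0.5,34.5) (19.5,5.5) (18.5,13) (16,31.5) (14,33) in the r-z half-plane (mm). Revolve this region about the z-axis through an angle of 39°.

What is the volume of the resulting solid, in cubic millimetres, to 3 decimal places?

Profile (r,z), 5 vertices: (0.5,34.5) (19.5,5.5) (18.5,13) (16,31.5) (14,33)
edge 0: (0.5,34.5)→(19.5,5.5)  cross = 0.5·5.5 − 19.5·34.5 = -670.0000; (r_i+r_j)·cross = 20·-670.0000 = -13400.0000
edge 1: (19.5,5.5)→(18.5,13)  cross = 19.5·13 − 18.5·5.5 = 151.7500; (r_i+r_j)·cross = 38·151.7500 = 5766.5000
edge 2: (18.5,13)→(16,31.5)  cross = 18.5·31.5 − 16·13 = 374.7500; (r_i+r_j)·cross = 34.5·374.7500 = 12928.8750
edge 3: (16,31.5)→(14,33)  cross = 16·33 − 14·31.5 = 87.0000; (r_i+r_j)·cross = 30·87.0000 = 2610.0000
edge 4: (14,33)→(0.5,34.5)  cross = 14·34.5 − 0.5·33 = 466.5000; (r_i+r_j)·cross = 14.5·466.5000 = 6764.2500
Σcross = 410.0000 → A = |Σcross|/2 = 205.0000 mm²
Σ(r_i+r_j)·cross = 14669.6250 → first moment M = |Σ|/6 = 2444.9375
R_c = M/A = 2444.9375/205.0000 = 11.9265 mm
θ = 39° = 0.680678 rad
V = θ·R_c·A = 0.680678·11.9265·205.0000 = 1664.216 mm³

Volume = 1664.216 mm³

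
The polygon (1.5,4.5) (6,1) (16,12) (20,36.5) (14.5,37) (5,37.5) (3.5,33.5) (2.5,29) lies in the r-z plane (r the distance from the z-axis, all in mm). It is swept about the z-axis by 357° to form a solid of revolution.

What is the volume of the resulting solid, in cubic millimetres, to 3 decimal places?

Profile (r,z), 8 vertices: (1.5,4.5) (6,1) (16,12) (20,36.5) (14.5,37) (5,37.5) (3.5,33.5) (2.5,29)
edge 0: (1.5,4.5)→(6,1)  cross = 1.5·1 − 6·4.5 = -25.5000; (r_i+r_j)·cross = 7.5·-25.5000 = -191.2500
edge 1: (6,1)→(16,12)  cross = 6·12 − 16·1 = 56.0000; (r_i+r_j)·cross = 22·56.0000 = 1232.0000
edge 2: (16,12)→(20,36.5)  cross = 16·36.5 − 20·12 = 344.0000; (r_i+r_j)·cross = 36·344.0000 = 12384.0000
edge 3: (20,36.5)→(14.5,37)  cross = 20·37 − 14.5·36.5 = 210.7500; (r_i+r_j)·cross = 34.5·210.7500 = 7270.8750
edge 4: (14.5,37)→(5,37.5)  cross = 14.5·37.5 − 5·37 = 358.7500; (r_i+r_j)·cross = 19.5·358.7500 = 6995.6250
edge 5: (5,37.5)→(3.5,33.5)  cross = 5·33.5 − 3.5·37.5 = 36.2500; (r_i+r_j)·cross = 8.5·36.2500 = 308.1250
edge 6: (3.5,33.5)→(2.5,29)  cross = 3.5·29 − 2.5·33.5 = 17.7500; (r_i+r_j)·cross = 6·17.7500 = 106.5000
edge 7: (2.5,29)→(1.5,4.5)  cross = 2.5·4.5 − 1.5·29 = -32.2500; (r_i+r_j)·cross = 4·-32.2500 = -129.0000
Σcross = 965.7500 → A = |Σcross|/2 = 482.8750 mm²
Σ(r_i+r_j)·cross = 27976.8750 → first moment M = |Σ|/6 = 4662.8125
R_c = M/A = 4662.8125/482.8750 = 9.6564 mm
θ = 357° = 6.230825 rad
V = θ·R_c·A = 6.230825·9.6564·482.8750 = 29053.171 mm³

Volume = 29053.171 mm³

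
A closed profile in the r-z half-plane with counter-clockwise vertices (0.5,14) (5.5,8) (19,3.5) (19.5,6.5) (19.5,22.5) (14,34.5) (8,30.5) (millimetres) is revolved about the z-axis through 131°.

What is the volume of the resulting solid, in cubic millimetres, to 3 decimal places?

Volume = 10187.258 mm³

Profile (r,z), 7 vertices: (0.5,14) (5.5,8) (19,3.5) (19.5,6.5) (19.5,22.5) (14,34.5) (8,30.5)
edge 0: (0.5,14)→(5.5,8)  cross = 0.5·8 − 5.5·14 = -73.0000; (r_i+r_j)·cross = 6·-73.0000 = -438.0000
edge 1: (5.5,8)→(19,3.5)  cross = 5.5·3.5 − 19·8 = -132.7500; (r_i+r_j)·cross = 24.5·-132.7500 = -3252.3750
edge 2: (19,3.5)→(19.5,6.5)  cross = 19·6.5 − 19.5·3.5 = 55.2500; (r_i+r_j)·cross = 38.5·55.2500 = 2127.1250
edge 3: (19.5,6.5)→(19.5,22.5)  cross = 19.5·22.5 − 19.5·6.5 = 312.0000; (r_i+r_j)·cross = 39·312.0000 = 12168.0000
edge 4: (19.5,22.5)→(14,34.5)  cross = 19.5·34.5 − 14·22.5 = 357.7500; (r_i+r_j)·cross = 33.5·357.7500 = 11984.6250
edge 5: (14,34.5)→(8,30.5)  cross = 14·30.5 − 8·34.5 = 151.0000; (r_i+r_j)·cross = 22·151.0000 = 3322.0000
edge 6: (8,30.5)→(0.5,14)  cross = 8·14 − 0.5·30.5 = 96.7500; (r_i+r_j)·cross = 8.5·96.7500 = 822.3750
Σcross = 767.0000 → A = |Σcross|/2 = 383.5000 mm²
Σ(r_i+r_j)·cross = 26733.7500 → first moment M = |Σ|/6 = 4455.6250
R_c = M/A = 4455.6250/383.5000 = 11.6183 mm
θ = 131° = 2.286381 rad
V = θ·R_c·A = 2.286381·11.6183·383.5000 = 10187.258 mm³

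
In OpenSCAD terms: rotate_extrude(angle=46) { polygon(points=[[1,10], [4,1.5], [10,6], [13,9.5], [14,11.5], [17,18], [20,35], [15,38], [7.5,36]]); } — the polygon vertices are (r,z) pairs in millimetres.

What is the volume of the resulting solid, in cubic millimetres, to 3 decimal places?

Profile (r,z), 9 vertices: (1,10) (4,1.5) (10,6) (13,9.5) (14,11.5) (17,18) (20,35) (15,38) (7.5,36)
edge 0: (1,10)→(4,1.5)  cross = 1·1.5 − 4·10 = -38.5000; (r_i+r_j)·cross = 5·-38.5000 = -192.5000
edge 1: (4,1.5)→(10,6)  cross = 4·6 − 10·1.5 = 9.0000; (r_i+r_j)·cross = 14·9.0000 = 126.0000
edge 2: (10,6)→(13,9.5)  cross = 10·9.5 − 13·6 = 17.0000; (r_i+r_j)·cross = 23·17.0000 = 391.0000
edge 3: (13,9.5)→(14,11.5)  cross = 13·11.5 − 14·9.5 = 16.5000; (r_i+r_j)·cross = 27·16.5000 = 445.5000
edge 4: (14,11.5)→(17,18)  cross = 14·18 − 17·11.5 = 56.5000; (r_i+r_j)·cross = 31·56.5000 = 1751.5000
edge 5: (17,18)→(20,35)  cross = 17·35 − 20·18 = 235.0000; (r_i+r_j)·cross = 37·235.0000 = 8695.0000
edge 6: (20,35)→(15,38)  cross = 20·38 − 15·35 = 235.0000; (r_i+r_j)·cross = 35·235.0000 = 8225.0000
edge 7: (15,38)→(7.5,36)  cross = 15·36 − 7.5·38 = 255.0000; (r_i+r_j)·cross = 22.5·255.0000 = 5737.5000
edge 8: (7.5,36)→(1,10)  cross = 7.5·10 − 1·36 = 39.0000; (r_i+r_j)·cross = 8.5·39.0000 = 331.5000
Σcross = 824.5000 → A = |Σcross|/2 = 412.2500 mm²
Σ(r_i+r_j)·cross = 25510.5000 → first moment M = |Σ|/6 = 4251.7500
R_c = M/A = 4251.7500/412.2500 = 10.3135 mm
θ = 46° = 0.802851 rad
V = θ·R_c·A = 0.802851·10.3135·412.2500 = 3413.524 mm³

Volume = 3413.524 mm³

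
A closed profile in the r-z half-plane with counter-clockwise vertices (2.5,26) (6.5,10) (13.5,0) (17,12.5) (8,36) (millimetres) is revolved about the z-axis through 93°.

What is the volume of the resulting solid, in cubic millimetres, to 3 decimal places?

Volume = 4109.257 mm³

Profile (r,z), 5 vertices: (2.5,26) (6.5,10) (13.5,0) (17,12.5) (8,36)
edge 0: (2.5,26)→(6.5,10)  cross = 2.5·10 − 6.5·26 = -144.0000; (r_i+r_j)·cross = 9·-144.0000 = -1296.0000
edge 1: (6.5,10)→(13.5,0)  cross = 6.5·0 − 13.5·10 = -135.0000; (r_i+r_j)·cross = 20·-135.0000 = -2700.0000
edge 2: (13.5,0)→(17,12.5)  cross = 13.5·12.5 − 17·0 = 168.7500; (r_i+r_j)·cross = 30.5·168.7500 = 5146.8750
edge 3: (17,12.5)→(8,36)  cross = 17·36 − 8·12.5 = 512.0000; (r_i+r_j)·cross = 25·512.0000 = 12800.0000
edge 4: (8,36)→(2.5,26)  cross = 8·26 − 2.5·36 = 118.0000; (r_i+r_j)·cross = 10.5·118.0000 = 1239.0000
Σcross = 519.7500 → A = |Σcross|/2 = 259.8750 mm²
Σ(r_i+r_j)·cross = 15189.8750 → first moment M = |Σ|/6 = 2531.6458
R_c = M/A = 2531.6458/259.8750 = 9.7418 mm
θ = 93° = 1.623156 rad
V = θ·R_c·A = 1.623156·9.7418·259.8750 = 4109.257 mm³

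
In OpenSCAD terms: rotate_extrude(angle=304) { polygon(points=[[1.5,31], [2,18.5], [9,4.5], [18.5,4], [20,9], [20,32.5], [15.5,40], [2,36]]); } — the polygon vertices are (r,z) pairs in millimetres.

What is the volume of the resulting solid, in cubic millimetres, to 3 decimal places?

Profile (r,z), 8 vertices: (1.5,31) (2,18.5) (9,4.5) (18.5,4) (20,9) (20,32.5) (15.5,40) (2,36)
edge 0: (1.5,31)→(2,18.5)  cross = 1.5·18.5 − 2·31 = -34.2500; (r_i+r_j)·cross = 3.5·-34.2500 = -119.8750
edge 1: (2,18.5)→(9,4.5)  cross = 2·4.5 − 9·18.5 = -157.5000; (r_i+r_j)·cross = 11·-157.5000 = -1732.5000
edge 2: (9,4.5)→(18.5,4)  cross = 9·4 − 18.5·4.5 = -47.2500; (r_i+r_j)·cross = 27.5·-47.2500 = -1299.3750
edge 3: (18.5,4)→(20,9)  cross = 18.5·9 − 20·4 = 86.5000; (r_i+r_j)·cross = 38.5·86.5000 = 3330.2500
edge 4: (20,9)→(20,32.5)  cross = 20·32.5 − 20·9 = 470.0000; (r_i+r_j)·cross = 40·470.0000 = 18800.0000
edge 5: (20,32.5)→(15.5,40)  cross = 20·40 − 15.5·32.5 = 296.2500; (r_i+r_j)·cross = 35.5·296.2500 = 10516.8750
edge 6: (15.5,40)→(2,36)  cross = 15.5·36 − 2·40 = 478.0000; (r_i+r_j)·cross = 17.5·478.0000 = 8365.0000
edge 7: (2,36)→(1.5,31)  cross = 2·31 − 1.5·36 = 8.0000; (r_i+r_j)·cross = 3.5·8.0000 = 28.0000
Σcross = 1099.7500 → A = |Σcross|/2 = 549.8750 mm²
Σ(r_i+r_j)·cross = 37888.3750 → first moment M = |Σ|/6 = 6314.7292
R_c = M/A = 6314.7292/549.8750 = 11.4839 mm
θ = 304° = 5.305801 rad
V = θ·R_c·A = 5.305801·11.4839·549.8750 = 33504.696 mm³

Volume = 33504.696 mm³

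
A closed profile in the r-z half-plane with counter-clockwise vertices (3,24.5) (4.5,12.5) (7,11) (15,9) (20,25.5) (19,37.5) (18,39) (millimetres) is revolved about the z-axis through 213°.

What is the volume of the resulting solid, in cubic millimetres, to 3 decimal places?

Volume = 14536.478 mm³

Profile (r,z), 7 vertices: (3,24.5) (4.5,12.5) (7,11) (15,9) (20,25.5) (19,37.5) (18,39)
edge 0: (3,24.5)→(4.5,12.5)  cross = 3·12.5 − 4.5·24.5 = -72.7500; (r_i+r_j)·cross = 7.5·-72.7500 = -545.6250
edge 1: (4.5,12.5)→(7,11)  cross = 4.5·11 − 7·12.5 = -38.0000; (r_i+r_j)·cross = 11.5·-38.0000 = -437.0000
edge 2: (7,11)→(15,9)  cross = 7·9 − 15·11 = -102.0000; (r_i+r_j)·cross = 22·-102.0000 = -2244.0000
edge 3: (15,9)→(20,25.5)  cross = 15·25.5 − 20·9 = 202.5000; (r_i+r_j)·cross = 35·202.5000 = 7087.5000
edge 4: (20,25.5)→(19,37.5)  cross = 20·37.5 − 19·25.5 = 265.5000; (r_i+r_j)·cross = 39·265.5000 = 10354.5000
edge 5: (19,37.5)→(18,39)  cross = 19·39 − 18·37.5 = 66.0000; (r_i+r_j)·cross = 37·66.0000 = 2442.0000
edge 6: (18,39)→(3,24.5)  cross = 18·24.5 − 3·39 = 324.0000; (r_i+r_j)·cross = 21·324.0000 = 6804.0000
Σcross = 645.2500 → A = |Σcross|/2 = 322.6250 mm²
Σ(r_i+r_j)·cross = 23461.3750 → first moment M = |Σ|/6 = 3910.2292
R_c = M/A = 3910.2292/322.6250 = 12.1200 mm
θ = 213° = 3.717551 rad
V = θ·R_c·A = 3.717551·12.1200·322.6250 = 14536.478 mm³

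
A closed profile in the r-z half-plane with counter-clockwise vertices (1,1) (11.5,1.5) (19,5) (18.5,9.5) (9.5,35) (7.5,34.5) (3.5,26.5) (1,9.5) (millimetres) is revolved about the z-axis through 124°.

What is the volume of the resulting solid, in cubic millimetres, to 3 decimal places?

Volume = 7806.705 mm³

Profile (r,z), 8 vertices: (1,1) (11.5,1.5) (19,5) (18.5,9.5) (9.5,35) (7.5,34.5) (3.5,26.5) (1,9.5)
edge 0: (1,1)→(11.5,1.5)  cross = 1·1.5 − 11.5·1 = -10.0000; (r_i+r_j)·cross = 12.5·-10.0000 = -125.0000
edge 1: (11.5,1.5)→(19,5)  cross = 11.5·5 − 19·1.5 = 29.0000; (r_i+r_j)·cross = 30.5·29.0000 = 884.5000
edge 2: (19,5)→(18.5,9.5)  cross = 19·9.5 − 18.5·5 = 88.0000; (r_i+r_j)·cross = 37.5·88.0000 = 3300.0000
edge 3: (18.5,9.5)→(9.5,35)  cross = 18.5·35 − 9.5·9.5 = 557.2500; (r_i+r_j)·cross = 28·557.2500 = 15603.0000
edge 4: (9.5,35)→(7.5,34.5)  cross = 9.5·34.5 − 7.5·35 = 65.2500; (r_i+r_j)·cross = 17·65.2500 = 1109.2500
edge 5: (7.5,34.5)→(3.5,26.5)  cross = 7.5·26.5 − 3.5·34.5 = 78.0000; (r_i+r_j)·cross = 11·78.0000 = 858.0000
edge 6: (3.5,26.5)→(1,9.5)  cross = 3.5·9.5 − 1·26.5 = 6.7500; (r_i+r_j)·cross = 4.5·6.7500 = 30.3750
edge 7: (1,9.5)→(1,1)  cross = 1·1 − 1·9.5 = -8.5000; (r_i+r_j)·cross = 2·-8.5000 = -17.0000
Σcross = 805.7500 → A = |Σcross|/2 = 402.8750 mm²
Σ(r_i+r_j)·cross = 21643.1250 → first moment M = |Σ|/6 = 3607.1875
R_c = M/A = 3607.1875/402.8750 = 8.9536 mm
θ = 124° = 2.164208 rad
V = θ·R_c·A = 2.164208·8.9536·402.8750 = 7806.705 mm³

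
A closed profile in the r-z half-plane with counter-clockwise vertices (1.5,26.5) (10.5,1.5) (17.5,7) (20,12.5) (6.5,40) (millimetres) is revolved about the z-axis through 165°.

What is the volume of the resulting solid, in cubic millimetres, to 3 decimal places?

Volume = 10035.600 mm³

Profile (r,z), 5 vertices: (1.5,26.5) (10.5,1.5) (17.5,7) (20,12.5) (6.5,40)
edge 0: (1.5,26.5)→(10.5,1.5)  cross = 1.5·1.5 − 10.5·26.5 = -276.0000; (r_i+r_j)·cross = 12·-276.0000 = -3312.0000
edge 1: (10.5,1.5)→(17.5,7)  cross = 10.5·7 − 17.5·1.5 = 47.2500; (r_i+r_j)·cross = 28·47.2500 = 1323.0000
edge 2: (17.5,7)→(20,12.5)  cross = 17.5·12.5 − 20·7 = 78.7500; (r_i+r_j)·cross = 37.5·78.7500 = 2953.1250
edge 3: (20,12.5)→(6.5,40)  cross = 20·40 − 6.5·12.5 = 718.7500; (r_i+r_j)·cross = 26.5·718.7500 = 19046.8750
edge 4: (6.5,40)→(1.5,26.5)  cross = 6.5·26.5 − 1.5·40 = 112.2500; (r_i+r_j)·cross = 8·112.2500 = 898.0000
Σcross = 681.0000 → A = |Σcross|/2 = 340.5000 mm²
Σ(r_i+r_j)·cross = 20909.0000 → first moment M = |Σ|/6 = 3484.8333
R_c = M/A = 3484.8333/340.5000 = 10.2345 mm
θ = 165° = 2.879793 rad
V = θ·R_c·A = 2.879793·10.2345·340.5000 = 10035.600 mm³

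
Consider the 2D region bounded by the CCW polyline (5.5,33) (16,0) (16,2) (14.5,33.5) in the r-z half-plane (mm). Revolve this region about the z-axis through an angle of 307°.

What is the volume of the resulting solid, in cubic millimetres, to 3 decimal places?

Profile (r,z), 4 vertices: (5.5,33) (16,0) (16,2) (14.5,33.5)
edge 0: (5.5,33)→(16,0)  cross = 5.5·0 − 16·33 = -528.0000; (r_i+r_j)·cross = 21.5·-528.0000 = -11352.0000
edge 1: (16,0)→(16,2)  cross = 16·2 − 16·0 = 32.0000; (r_i+r_j)·cross = 32·32.0000 = 1024.0000
edge 2: (16,2)→(14.5,33.5)  cross = 16·33.5 − 14.5·2 = 507.0000; (r_i+r_j)·cross = 30.5·507.0000 = 15463.5000
edge 3: (14.5,33.5)→(5.5,33)  cross = 14.5·33 − 5.5·33.5 = 294.2500; (r_i+r_j)·cross = 20·294.2500 = 5885.0000
Σcross = 305.2500 → A = |Σcross|/2 = 152.6250 mm²
Σ(r_i+r_j)·cross = 11020.5000 → first moment M = |Σ|/6 = 1836.7500
R_c = M/A = 1836.7500/152.6250 = 12.0344 mm
θ = 307° = 5.358161 rad
V = θ·R_c·A = 5.358161·12.0344·152.6250 = 9841.602 mm³

Volume = 9841.602 mm³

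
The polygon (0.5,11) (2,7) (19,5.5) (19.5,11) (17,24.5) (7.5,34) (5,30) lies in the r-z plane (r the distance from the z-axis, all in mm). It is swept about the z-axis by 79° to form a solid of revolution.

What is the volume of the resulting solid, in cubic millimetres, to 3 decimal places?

Volume = 5167.809 mm³

Profile (r,z), 7 vertices: (0.5,11) (2,7) (19,5.5) (19.5,11) (17,24.5) (7.5,34) (5,30)
edge 0: (0.5,11)→(2,7)  cross = 0.5·7 − 2·11 = -18.5000; (r_i+r_j)·cross = 2.5·-18.5000 = -46.2500
edge 1: (2,7)→(19,5.5)  cross = 2·5.5 − 19·7 = -122.0000; (r_i+r_j)·cross = 21·-122.0000 = -2562.0000
edge 2: (19,5.5)→(19.5,11)  cross = 19·11 − 19.5·5.5 = 101.7500; (r_i+r_j)·cross = 38.5·101.7500 = 3917.3750
edge 3: (19.5,11)→(17,24.5)  cross = 19.5·24.5 − 17·11 = 290.7500; (r_i+r_j)·cross = 36.5·290.7500 = 10612.3750
edge 4: (17,24.5)→(7.5,34)  cross = 17·34 − 7.5·24.5 = 394.2500; (r_i+r_j)·cross = 24.5·394.2500 = 9659.1250
edge 5: (7.5,34)→(5,30)  cross = 7.5·30 − 5·34 = 55.0000; (r_i+r_j)·cross = 12.5·55.0000 = 687.5000
edge 6: (5,30)→(0.5,11)  cross = 5·11 − 0.5·30 = 40.0000; (r_i+r_j)·cross = 5.5·40.0000 = 220.0000
Σcross = 741.2500 → A = |Σcross|/2 = 370.6250 mm²
Σ(r_i+r_j)·cross = 22488.1250 → first moment M = |Σ|/6 = 3748.0208
R_c = M/A = 3748.0208/370.6250 = 10.1127 mm
θ = 79° = 1.378810 rad
V = θ·R_c·A = 1.378810·10.1127·370.6250 = 5167.809 mm³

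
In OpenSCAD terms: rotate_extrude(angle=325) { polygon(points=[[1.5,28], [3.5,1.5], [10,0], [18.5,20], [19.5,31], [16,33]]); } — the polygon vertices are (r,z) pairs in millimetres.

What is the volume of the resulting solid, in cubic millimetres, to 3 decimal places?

Volume = 22880.012 mm³

Profile (r,z), 6 vertices: (1.5,28) (3.5,1.5) (10,0) (18.5,20) (19.5,31) (16,33)
edge 0: (1.5,28)→(3.5,1.5)  cross = 1.5·1.5 − 3.5·28 = -95.7500; (r_i+r_j)·cross = 5·-95.7500 = -478.7500
edge 1: (3.5,1.5)→(10,0)  cross = 3.5·0 − 10·1.5 = -15.0000; (r_i+r_j)·cross = 13.5·-15.0000 = -202.5000
edge 2: (10,0)→(18.5,20)  cross = 10·20 − 18.5·0 = 200.0000; (r_i+r_j)·cross = 28.5·200.0000 = 5700.0000
edge 3: (18.5,20)→(19.5,31)  cross = 18.5·31 − 19.5·20 = 183.5000; (r_i+r_j)·cross = 38·183.5000 = 6973.0000
edge 4: (19.5,31)→(16,33)  cross = 19.5·33 − 16·31 = 147.5000; (r_i+r_j)·cross = 35.5·147.5000 = 5236.2500
edge 5: (16,33)→(1.5,28)  cross = 16·28 − 1.5·33 = 398.5000; (r_i+r_j)·cross = 17.5·398.5000 = 6973.7500
Σcross = 818.7500 → A = |Σcross|/2 = 409.3750 mm²
Σ(r_i+r_j)·cross = 24201.7500 → first moment M = |Σ|/6 = 4033.6250
R_c = M/A = 4033.6250/409.3750 = 9.8531 mm
θ = 325° = 5.672320 rad
V = θ·R_c·A = 5.672320·9.8531·409.3750 = 22880.012 mm³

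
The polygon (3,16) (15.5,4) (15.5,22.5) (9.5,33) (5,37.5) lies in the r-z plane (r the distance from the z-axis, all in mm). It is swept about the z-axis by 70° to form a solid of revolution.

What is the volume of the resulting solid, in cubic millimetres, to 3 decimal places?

Volume = 2948.468 mm³

Profile (r,z), 5 vertices: (3,16) (15.5,4) (15.5,22.5) (9.5,33) (5,37.5)
edge 0: (3,16)→(15.5,4)  cross = 3·4 − 15.5·16 = -236.0000; (r_i+r_j)·cross = 18.5·-236.0000 = -4366.0000
edge 1: (15.5,4)→(15.5,22.5)  cross = 15.5·22.5 − 15.5·4 = 286.7500; (r_i+r_j)·cross = 31·286.7500 = 8889.2500
edge 2: (15.5,22.5)→(9.5,33)  cross = 15.5·33 − 9.5·22.5 = 297.7500; (r_i+r_j)·cross = 25·297.7500 = 7443.7500
edge 3: (9.5,33)→(5,37.5)  cross = 9.5·37.5 − 5·33 = 191.2500; (r_i+r_j)·cross = 14.5·191.2500 = 2773.1250
edge 4: (5,37.5)→(3,16)  cross = 5·16 − 3·37.5 = -32.5000; (r_i+r_j)·cross = 8·-32.5000 = -260.0000
Σcross = 507.2500 → A = |Σcross|/2 = 253.6250 mm²
Σ(r_i+r_j)·cross = 14480.1250 → first moment M = |Σ|/6 = 2413.3542
R_c = M/A = 2413.3542/253.6250 = 9.5154 mm
θ = 70° = 1.221730 rad
V = θ·R_c·A = 1.221730·9.5154·253.6250 = 2948.468 mm³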